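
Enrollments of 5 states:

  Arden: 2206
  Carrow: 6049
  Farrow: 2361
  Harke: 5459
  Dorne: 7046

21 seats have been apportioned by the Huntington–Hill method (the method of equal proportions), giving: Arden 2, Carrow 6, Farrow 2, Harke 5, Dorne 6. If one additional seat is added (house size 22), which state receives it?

Dorne

Priority for the next seat is population ÷ (√(s·(s+1))).
Priorities: Arden 900.596, Carrow 933.381, Farrow 963.874, Harke 996.672, Dorne 1087.221.
Highest priority: Dorne.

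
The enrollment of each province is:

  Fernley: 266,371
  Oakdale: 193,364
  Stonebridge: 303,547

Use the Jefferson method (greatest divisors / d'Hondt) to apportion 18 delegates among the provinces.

Standard divisor 763282/18 ≈ 42404.556; standard quotas: Fernley 6.282, Oakdale 4.560, Stonebridge 7.158.
Rounding down gives 6, 4, 7 = 17 seats, so the divisor must be adjusted.
With modified divisor 38400: modified quotas Fernley 6.937, Oakdale 5.036, Stonebridge 7.905.
Rounding down: Fernley 6, Oakdale 5, Stonebridge 7 (total 18).

Fernley 6, Oakdale 5, Stonebridge 7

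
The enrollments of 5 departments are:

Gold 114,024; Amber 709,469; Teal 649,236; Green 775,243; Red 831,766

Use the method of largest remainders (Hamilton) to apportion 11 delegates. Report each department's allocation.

Total 3079738; standard divisor 3079738/11 ≈ 279976.182.
Standard quotas: Gold 0.4073, Amber 2.5340, Teal 2.3189, Green 2.7690, Red 2.9708.
Lower quotas: Gold 0, Amber 2, Teal 2, Green 2, Red 2 (sum 8, leaving 3 seats).
Remainders in descending order: Red 0.9708, Green 0.7690, Amber 0.5340, Gold 0.4073, Teal 0.3189.
Largest remainders: Red, Green, Amber receive the extra seats.

Gold 0, Amber 3, Teal 2, Green 3, Red 3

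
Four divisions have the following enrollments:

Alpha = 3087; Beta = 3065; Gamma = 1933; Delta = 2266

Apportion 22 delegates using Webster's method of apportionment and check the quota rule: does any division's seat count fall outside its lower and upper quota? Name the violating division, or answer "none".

Standard quotas: Alpha 6.561, Beta 6.514, Gamma 4.108, Delta 4.816.
Webster allocation: Alpha 7, Beta 6, Gamma 4, Delta 5.
Every allocation lies between the lower and upper quota.

none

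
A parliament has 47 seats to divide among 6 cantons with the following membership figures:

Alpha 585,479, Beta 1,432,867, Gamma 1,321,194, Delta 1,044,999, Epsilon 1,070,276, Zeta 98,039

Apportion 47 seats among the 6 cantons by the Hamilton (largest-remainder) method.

Alpha: 5; Beta: 12; Gamma: 11; Delta: 9; Epsilon: 9; Zeta: 1

The standard divisor is 5552854/47 ≈ 118145.83.
Standard quotas: Alpha 4.9556, Beta 12.1280, Gamma 11.1827, Delta 8.8450, Epsilon 9.0589, Zeta 0.8298.
Lower quotas: Alpha 4, Beta 12, Gamma 11, Delta 8, Epsilon 9, Zeta 0 (sum 44, leaving 3 seats).
Remainders in descending order: Alpha 0.9556, Delta 0.8450, Zeta 0.8298, Gamma 0.1827, Beta 0.1280, Epsilon 0.0589.
Largest remainders: Alpha, Delta, Zeta receive the extra seats.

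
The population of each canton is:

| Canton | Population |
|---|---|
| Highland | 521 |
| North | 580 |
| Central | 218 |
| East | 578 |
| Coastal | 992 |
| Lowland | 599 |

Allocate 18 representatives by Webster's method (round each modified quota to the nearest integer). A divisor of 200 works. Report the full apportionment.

Highland 3, North 3, Central 1, East 3, Coastal 5, Lowland 3

With modified divisor 200: modified quotas Highland 2.605, North 2.900, Central 1.090, East 2.890, Coastal 4.960, Lowland 2.995.
Rounding to the nearest integer: Highland 3, North 3, Central 1, East 3, Coastal 5, Lowland 3 (total 18).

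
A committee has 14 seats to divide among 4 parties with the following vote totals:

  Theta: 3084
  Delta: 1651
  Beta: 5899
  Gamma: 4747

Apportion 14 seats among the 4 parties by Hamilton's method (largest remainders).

Standard divisor: 15381 ÷ 14 ≈ 1098.643.
Standard quotas: Theta 2.8071, Delta 1.5028, Beta 5.3694, Gamma 4.3208.
Lower quotas: Theta 2, Delta 1, Beta 5, Gamma 4 (sum 12, leaving 2 seats).
Remainders in descending order: Theta 0.8071, Delta 0.5028, Beta 0.3694, Gamma 0.3208.
Largest remainders: Theta, Delta receive the extra seats.

Theta=3; Delta=2; Beta=5; Gamma=4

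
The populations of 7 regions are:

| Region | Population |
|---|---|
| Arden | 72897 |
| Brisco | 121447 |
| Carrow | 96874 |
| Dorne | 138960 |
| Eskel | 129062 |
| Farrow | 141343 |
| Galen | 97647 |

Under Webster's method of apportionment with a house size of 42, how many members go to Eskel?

Standard divisor 798230/42 ≈ 19005.476; standard quotas: Arden 3.836, Brisco 6.390, Carrow 5.097, Dorne 7.312, Eskel 6.791, Farrow 7.437, Galen 5.138.
Rounding to the nearest integer gives 4, 6, 5, 7, 7, 7, 5 = 41 seats, so the divisor must be adjusted.
With modified divisor 18760: modified quotas Arden 3.886, Brisco 6.474, Carrow 5.164, Dorne 7.407, Eskel 6.880, Farrow 7.534, Galen 5.205.
Rounding to the nearest integer: Arden 4, Brisco 6, Carrow 5, Dorne 7, Eskel 7, Farrow 8, Galen 5 (total 42).
Eskel receives 7.

7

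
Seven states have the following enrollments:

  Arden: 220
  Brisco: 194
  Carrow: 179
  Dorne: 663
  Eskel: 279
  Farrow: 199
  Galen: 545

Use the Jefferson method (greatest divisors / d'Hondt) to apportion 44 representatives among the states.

Standard divisor 2279/44 ≈ 51.795; standard quotas: Arden 4.247, Brisco 3.746, Carrow 3.456, Dorne 12.800, Eskel 5.387, Farrow 3.842, Galen 10.522.
Rounding down gives 4, 3, 3, 12, 5, 3, 10 = 40 seats, so the divisor must be adjusted.
With modified divisor 48: modified quotas Arden 4.583, Brisco 4.042, Carrow 3.729, Dorne 13.812, Eskel 5.812, Farrow 4.146, Galen 11.354.
Rounding down: Arden 4, Brisco 4, Carrow 3, Dorne 13, Eskel 5, Farrow 4, Galen 11 (total 44).

Arden=4; Brisco=4; Carrow=3; Dorne=13; Eskel=5; Farrow=4; Galen=11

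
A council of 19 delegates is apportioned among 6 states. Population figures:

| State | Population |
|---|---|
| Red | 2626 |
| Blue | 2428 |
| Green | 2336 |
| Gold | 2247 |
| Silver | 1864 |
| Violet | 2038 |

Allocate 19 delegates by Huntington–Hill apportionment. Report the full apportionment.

With divisor 729: modified quotas Red 3.602, Blue 3.331, Green 3.204, Gold 3.082, Silver 2.557, Violet 2.796.
Geometric-mean thresholds: Red √(3·4)=3.464, Blue √(3·4)=3.464, Green √(3·4)=3.464, Gold √(3·4)=3.464, Silver √(2·3)=2.449, Violet √(2·3)=2.449.
Each quota rounded against its threshold gives Red 4, Blue 3, Green 3, Gold 3, Silver 3, Violet 3 (total 19).

Red 4, Blue 3, Green 3, Gold 3, Silver 3, Violet 3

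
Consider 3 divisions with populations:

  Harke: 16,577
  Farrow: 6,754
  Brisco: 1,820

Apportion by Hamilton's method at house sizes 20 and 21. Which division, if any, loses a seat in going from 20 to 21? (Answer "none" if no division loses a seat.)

At 20 seats: Harke 13, Farrow 5, Brisco 2.
At 21 seats: Harke 14, Farrow 6, Brisco 1.
Brisco drops from 2 to 1.

Brisco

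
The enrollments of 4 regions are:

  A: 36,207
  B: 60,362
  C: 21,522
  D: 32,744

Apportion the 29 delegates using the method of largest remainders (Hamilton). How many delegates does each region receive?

Total 150835; standard divisor 150835/29 ≈ 5201.207.
Standard quotas: A 6.9613, B 11.6054, C 4.1379, D 6.2955.
Lower quotas: A 6, B 11, C 4, D 6 (sum 27, leaving 2 seats).
Remainders in descending order: A 0.9613, B 0.6054, D 0.2955, C 0.1379.
The surplus seats go to A, B.

A 7, B 12, C 4, D 6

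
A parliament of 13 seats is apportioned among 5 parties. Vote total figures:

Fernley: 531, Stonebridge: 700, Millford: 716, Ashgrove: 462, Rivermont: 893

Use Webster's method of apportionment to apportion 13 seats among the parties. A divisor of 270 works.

Fernley 2, Stonebridge 3, Millford 3, Ashgrove 2, Rivermont 3

With modified divisor 270: modified quotas Fernley 1.967, Stonebridge 2.593, Millford 2.652, Ashgrove 1.711, Rivermont 3.307.
Rounding to the nearest integer: Fernley 2, Stonebridge 3, Millford 3, Ashgrove 2, Rivermont 3 (total 13).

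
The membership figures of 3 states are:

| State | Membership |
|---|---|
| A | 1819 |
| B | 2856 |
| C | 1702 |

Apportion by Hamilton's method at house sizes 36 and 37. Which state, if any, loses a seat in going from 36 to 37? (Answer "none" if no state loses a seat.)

At 36 seats: A 10, B 16, C 10.
At 37 seats: A 10, B 17, C 10.
No state's allocation decreased.

none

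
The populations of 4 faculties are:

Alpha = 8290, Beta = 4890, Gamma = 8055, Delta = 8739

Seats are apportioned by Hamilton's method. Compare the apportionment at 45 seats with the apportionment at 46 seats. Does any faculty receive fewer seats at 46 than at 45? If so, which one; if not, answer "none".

none

At 45 seats: Alpha 13, Beta 7, Gamma 12, Delta 13.
At 46 seats: Alpha 13, Beta 8, Gamma 12, Delta 13.
No faculty's allocation decreased.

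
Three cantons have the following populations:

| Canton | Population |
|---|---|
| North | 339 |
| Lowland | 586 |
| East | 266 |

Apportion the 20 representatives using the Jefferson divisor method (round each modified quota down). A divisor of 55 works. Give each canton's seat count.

North 6; Lowland 10; East 4

With modified divisor 55: modified quotas North 6.164, Lowland 10.655, East 4.836.
Rounding down: North 6, Lowland 10, East 4 (total 20).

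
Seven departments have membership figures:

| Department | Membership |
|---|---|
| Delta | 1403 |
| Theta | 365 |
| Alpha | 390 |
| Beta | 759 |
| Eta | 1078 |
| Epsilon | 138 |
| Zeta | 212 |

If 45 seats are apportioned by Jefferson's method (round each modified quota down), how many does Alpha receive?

4

Standard divisor 4345/45 ≈ 96.556; standard quotas: Delta 14.530, Theta 3.780, Alpha 4.039, Beta 7.861, Eta 11.165, Epsilon 1.429, Zeta 2.196.
Rounding down gives 14, 3, 4, 7, 11, 1, 2 = 42 seats, so the divisor must be adjusted.
With modified divisor 90: modified quotas Delta 15.589, Theta 4.056, Alpha 4.333, Beta 8.433, Eta 11.978, Epsilon 1.533, Zeta 2.356.
Rounding down: Delta 15, Theta 4, Alpha 4, Beta 8, Eta 11, Epsilon 1, Zeta 2 (total 45).
Alpha receives 4.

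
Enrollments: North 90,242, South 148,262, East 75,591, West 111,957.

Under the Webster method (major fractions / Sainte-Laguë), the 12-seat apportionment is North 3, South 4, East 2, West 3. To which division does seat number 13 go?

Priority for the next seat is population ÷ (current seats + 0.5).
Priorities: North 25783.429, South 32947.111, East 30236.400, West 31987.714.
Highest priority: South.

South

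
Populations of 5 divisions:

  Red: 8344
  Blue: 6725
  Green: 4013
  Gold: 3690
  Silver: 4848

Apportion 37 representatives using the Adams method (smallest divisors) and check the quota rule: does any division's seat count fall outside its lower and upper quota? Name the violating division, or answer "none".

Standard quotas: Red 11.178, Blue 9.009, Green 5.376, Gold 4.943, Silver 6.494.
Adams allocation: Red 11, Blue 9, Green 5, Gold 5, Silver 7.
Every allocation lies between the lower and upper quota.

none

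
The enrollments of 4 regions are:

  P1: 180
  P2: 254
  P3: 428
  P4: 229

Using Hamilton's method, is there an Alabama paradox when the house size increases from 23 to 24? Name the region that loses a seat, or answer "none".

At 23 seats: P1 4, P2 5, P3 9, P4 5.
At 24 seats: P1 4, P2 6, P3 9, P4 5.
No region's allocation decreased.

none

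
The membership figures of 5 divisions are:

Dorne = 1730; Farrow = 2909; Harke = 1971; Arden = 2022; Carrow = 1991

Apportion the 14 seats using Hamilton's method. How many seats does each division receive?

Dorne 2, Farrow 4, Harke 2, Arden 3, Carrow 3

Standard divisor: 10623 ÷ 14 ≈ 758.786.
Standard quotas: Dorne 2.280, Farrow 3.834, Harke 2.598, Arden 2.665, Carrow 2.624.
Lower quotas: Dorne 2, Farrow 3, Harke 2, Arden 2, Carrow 2 (sum 11, leaving 3 seats).
Remainders in descending order: Farrow 0.834, Arden 0.665, Carrow 0.624, Harke 0.598, Dorne 0.280.
Largest remainders: Farrow, Arden, Carrow receive the extra seats.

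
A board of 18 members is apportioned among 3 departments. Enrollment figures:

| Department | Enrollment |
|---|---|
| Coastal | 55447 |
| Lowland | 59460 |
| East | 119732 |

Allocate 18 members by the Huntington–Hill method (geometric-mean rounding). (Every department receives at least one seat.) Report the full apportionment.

With divisor 12958: modified quotas Coastal 4.279, Lowland 4.589, East 9.240.
Geometric-mean thresholds: Coastal √(4·5)=4.472, Lowland √(4·5)=4.472, East √(9·10)=9.487.
Each quota rounded against its threshold gives Coastal 4, Lowland 5, East 9 (total 18).

Coastal 4; Lowland 5; East 9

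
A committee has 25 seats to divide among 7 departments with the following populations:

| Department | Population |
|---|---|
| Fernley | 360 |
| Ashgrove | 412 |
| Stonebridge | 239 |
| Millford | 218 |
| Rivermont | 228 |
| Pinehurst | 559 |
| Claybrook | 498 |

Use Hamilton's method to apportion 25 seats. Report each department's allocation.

Fernley 4; Ashgrove 4; Stonebridge 2; Millford 2; Rivermont 2; Pinehurst 6; Claybrook 5

The standard divisor is 2514/25 ≈ 100.56.
Standard quotas: Fernley 3.580, Ashgrove 4.097, Stonebridge 2.377, Millford 2.168, Rivermont 2.267, Pinehurst 5.559, Claybrook 4.952.
Lower quotas: Fernley 3, Ashgrove 4, Stonebridge 2, Millford 2, Rivermont 2, Pinehurst 5, Claybrook 4 (sum 22, leaving 3 seats).
Remainders in descending order: Claybrook 0.952, Fernley 0.580, Pinehurst 0.559, Stonebridge 0.377, Rivermont 0.267, Millford 0.168, Ashgrove 0.097.
The surplus seats go to Claybrook, Fernley, Pinehurst.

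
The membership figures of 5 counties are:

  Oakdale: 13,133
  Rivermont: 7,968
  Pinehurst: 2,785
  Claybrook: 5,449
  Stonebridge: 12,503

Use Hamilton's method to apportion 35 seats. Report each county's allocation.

Oakdale: 11, Rivermont: 7, Pinehurst: 2, Claybrook: 5, Stonebridge: 10

Total 41838; standard divisor 41838/35 ≈ 1195.371.
Standard quotas: Oakdale 10.9865, Rivermont 6.6657, Pinehurst 2.3298, Claybrook 4.5584, Stonebridge 10.4595.
Lower quotas: Oakdale 10, Rivermont 6, Pinehurst 2, Claybrook 4, Stonebridge 10 (sum 32, leaving 3 seats).
Remainders in descending order: Oakdale 0.9865, Rivermont 0.6657, Claybrook 0.5584, Stonebridge 0.4595, Pinehurst 0.3298.
The surplus seats go to Oakdale, Rivermont, Claybrook.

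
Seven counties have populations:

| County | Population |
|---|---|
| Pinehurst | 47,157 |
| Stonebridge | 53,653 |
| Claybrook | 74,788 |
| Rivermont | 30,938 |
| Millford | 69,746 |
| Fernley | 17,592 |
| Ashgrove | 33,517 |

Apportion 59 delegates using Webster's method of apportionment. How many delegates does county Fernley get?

3

Standard divisor 327391/59 ≈ 5549; standard quotas: Pinehurst 8.498, Stonebridge 9.669, Claybrook 13.478, Rivermont 5.575, Millford 12.569, Fernley 3.170, Ashgrove 6.040.
Rounding to the nearest integer gives Pinehurst 8, Stonebridge 10, Claybrook 13, Rivermont 6, Millford 13, Fernley 3, Ashgrove 6 — total 59, matching the house size, so no adjustment is needed.
Fernley receives 3.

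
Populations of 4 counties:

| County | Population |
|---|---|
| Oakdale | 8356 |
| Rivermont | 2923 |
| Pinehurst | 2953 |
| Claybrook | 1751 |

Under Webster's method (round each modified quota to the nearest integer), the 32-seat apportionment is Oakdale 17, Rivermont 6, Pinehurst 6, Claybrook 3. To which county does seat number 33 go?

Claybrook

Priority for the next seat is population ÷ (current seats + 0.5).
Priorities: Oakdale 477.486, Rivermont 449.692, Pinehurst 454.308, Claybrook 500.286.
Highest priority: Claybrook.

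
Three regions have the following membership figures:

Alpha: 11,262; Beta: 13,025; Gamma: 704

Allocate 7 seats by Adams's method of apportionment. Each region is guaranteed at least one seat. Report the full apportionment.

Alpha=3, Beta=3, Gamma=1

Standard divisor 24991/7 ≈ 3570.143; standard quotas: Alpha 3.154, Beta 3.648, Gamma 0.197.
Rounding up gives 4, 4, 1 = 9 seats, so the divisor must be adjusted.
With modified divisor 5000: modified quotas Alpha 2.252, Beta 2.605, Gamma 0.141.
Rounding up: Alpha 3, Beta 3, Gamma 1 (total 7).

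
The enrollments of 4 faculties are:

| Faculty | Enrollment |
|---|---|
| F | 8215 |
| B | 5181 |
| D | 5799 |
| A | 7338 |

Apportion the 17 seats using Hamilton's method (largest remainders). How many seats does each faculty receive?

Total 26533; standard divisor 26533/17 ≈ 1560.765.
Standard quotas: F 5.2634, B 3.3195, D 3.7155, A 4.7015.
Lower quotas: F 5, B 3, D 3, A 4 (sum 15, leaving 2 seats).
Remainders in descending order: D 0.7155, A 0.7015, B 0.3195, F 0.2634.
Largest remainders: D, A receive the extra seats.

F 5, B 3, D 4, A 5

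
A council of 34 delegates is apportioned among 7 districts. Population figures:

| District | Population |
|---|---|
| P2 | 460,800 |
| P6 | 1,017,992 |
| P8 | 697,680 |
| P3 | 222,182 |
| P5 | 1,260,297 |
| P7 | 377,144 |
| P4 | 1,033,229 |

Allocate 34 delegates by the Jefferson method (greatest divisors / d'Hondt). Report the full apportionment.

Standard divisor 5069324/34 ≈ 149097.765; standard quotas: P2 3.091, P6 6.828, P8 4.679, P3 1.490, P5 8.453, P7 2.530, P4 6.930.
Rounding down gives 3, 6, 4, 1, 8, 2, 6 = 30 seats, so the divisor must be adjusted.
With modified divisor 134300: modified quotas P2 3.431, P6 7.580, P8 5.195, P3 1.654, P5 9.384, P7 2.808, P4 7.693.
Rounding down: P2 3, P6 7, P8 5, P3 1, P5 9, P7 2, P4 7 (total 34).

P2=3, P6=7, P8=5, P3=1, P5=9, P7=2, P4=7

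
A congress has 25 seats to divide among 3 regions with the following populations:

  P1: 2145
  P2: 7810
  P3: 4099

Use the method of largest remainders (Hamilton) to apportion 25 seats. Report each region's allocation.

The standard divisor is 14054/25 ≈ 562.16.
Standard quotas: P1 3.8156, P2 13.8928, P3 7.2915.
Lower quotas: P1 3, P2 13, P3 7 (sum 23, leaving 2 seats).
Remainders in descending order: P2 0.8928, P1 0.8156, P3 0.2915.
Largest remainders: P2, P1 receive the extra seats.

P1 4; P2 14; P3 7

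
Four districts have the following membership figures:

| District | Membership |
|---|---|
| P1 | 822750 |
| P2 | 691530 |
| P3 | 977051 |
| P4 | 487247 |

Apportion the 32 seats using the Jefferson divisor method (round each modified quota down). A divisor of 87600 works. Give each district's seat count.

With modified divisor 87600: modified quotas P1 9.392, P2 7.894, P3 11.154, P4 5.562.
Rounding down: P1 9, P2 7, P3 11, P4 5 (total 32).

P1: 9; P2: 7; P3: 11; P4: 5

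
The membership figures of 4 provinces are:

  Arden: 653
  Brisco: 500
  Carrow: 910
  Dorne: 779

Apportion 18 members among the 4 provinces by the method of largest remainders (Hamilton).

Arden: 4; Brisco: 3; Carrow: 6; Dorne: 5

Standard divisor: 2842 ÷ 18 ≈ 157.889.
Standard quotas: Arden 4.136, Brisco 3.167, Carrow 5.764, Dorne 4.934.
Lower quotas: Arden 4, Brisco 3, Carrow 5, Dorne 4 (sum 16, leaving 2 seats).
Remainders in descending order: Dorne 0.934, Carrow 0.764, Brisco 0.167, Arden 0.136.
The surplus seats go to Dorne, Carrow.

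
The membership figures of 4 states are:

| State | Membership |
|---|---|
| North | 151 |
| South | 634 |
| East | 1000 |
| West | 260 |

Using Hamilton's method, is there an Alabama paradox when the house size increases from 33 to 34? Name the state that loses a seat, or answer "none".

At 33 seats: North 3, South 10, East 16, West 4.
At 34 seats: North 2, South 11, East 17, West 4.
North drops from 3 to 2.

North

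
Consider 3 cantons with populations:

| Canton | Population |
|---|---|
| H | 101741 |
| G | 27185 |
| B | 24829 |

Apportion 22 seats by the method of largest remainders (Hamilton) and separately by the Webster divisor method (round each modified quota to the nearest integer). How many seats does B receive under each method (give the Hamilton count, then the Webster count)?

Hamilton: H 15, G 4, B 3.
Webster: H 14, G 4, B 4.
B gets 3 under Hamilton and 4 under Webster.

3 and 4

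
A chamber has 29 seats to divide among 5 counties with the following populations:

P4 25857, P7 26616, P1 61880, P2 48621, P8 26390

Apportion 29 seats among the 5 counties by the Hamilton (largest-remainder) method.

P4: 4, P7: 4, P1: 10, P2: 7, P8: 4

The standard divisor is 189364/29 ≈ 6529.793.
Standard quotas: P4 3.9598, P7 4.0761, P1 9.4766, P2 7.4460, P8 4.0415.
Lower quotas: P4 3, P7 4, P1 9, P2 7, P8 4 (sum 27, leaving 2 seats).
Remainders in descending order: P4 0.9598, P1 0.4766, P2 0.4460, P7 0.0761, P8 0.0415.
Largest remainders: P4, P1 receive the extra seats.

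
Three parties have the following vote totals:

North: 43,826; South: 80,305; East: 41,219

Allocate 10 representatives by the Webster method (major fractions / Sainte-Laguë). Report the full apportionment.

Standard divisor 165350/10 ≈ 16535; standard quotas: North 2.650, South 4.857, East 2.493.
Rounding to the nearest integer gives North 3, South 5, East 2 — total 10, matching the house size, so no adjustment is needed.

North=3, South=5, East=2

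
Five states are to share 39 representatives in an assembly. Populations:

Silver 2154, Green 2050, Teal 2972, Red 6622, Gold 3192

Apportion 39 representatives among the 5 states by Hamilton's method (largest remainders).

Standard divisor: 16990 ÷ 39 ≈ 435.641.
Standard quotas: Silver 4.9444, Green 4.7057, Teal 6.8221, Red 15.2006, Gold 7.3271.
Lower quotas: Silver 4, Green 4, Teal 6, Red 15, Gold 7 (sum 36, leaving 3 seats).
Remainders in descending order: Silver 0.9444, Teal 0.8221, Green 0.7057, Gold 0.3271, Red 0.2006.
Largest remainders: Silver, Teal, Green receive the extra seats.

Silver=5, Green=5, Teal=7, Red=15, Gold=7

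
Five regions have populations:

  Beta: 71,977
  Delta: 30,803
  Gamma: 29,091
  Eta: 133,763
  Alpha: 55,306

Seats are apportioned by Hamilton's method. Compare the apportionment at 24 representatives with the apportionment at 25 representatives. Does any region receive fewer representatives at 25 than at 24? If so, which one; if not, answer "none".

none

At 24 seats: Beta 6, Delta 2, Gamma 2, Eta 10, Alpha 4.
At 25 seats: Beta 6, Delta 2, Gamma 2, Eta 11, Alpha 4.
No region's allocation decreased.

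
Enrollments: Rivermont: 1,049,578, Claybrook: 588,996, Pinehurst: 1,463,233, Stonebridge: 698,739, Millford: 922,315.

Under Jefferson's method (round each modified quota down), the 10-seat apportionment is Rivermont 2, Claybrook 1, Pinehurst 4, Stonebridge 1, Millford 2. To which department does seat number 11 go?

Rivermont

Priority for the next seat is population ÷ (current seats + 1).
Priorities: Rivermont 349859.333, Claybrook 294498.000, Pinehurst 292646.600, Stonebridge 349369.500, Millford 307438.333.
Highest priority: Rivermont.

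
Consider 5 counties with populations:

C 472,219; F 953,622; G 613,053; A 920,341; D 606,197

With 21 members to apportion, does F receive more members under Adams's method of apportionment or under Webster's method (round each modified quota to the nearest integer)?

Webster

Adams: C 3, F 5, G 4, A 5, D 4.
Webster: C 3, F 6, G 4, A 5, D 3.
F gets 5 under Adams and 6 under Webster.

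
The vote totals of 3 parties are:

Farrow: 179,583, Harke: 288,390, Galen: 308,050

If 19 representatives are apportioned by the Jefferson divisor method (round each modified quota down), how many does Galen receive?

Standard divisor 776023/19 ≈ 40843.316; standard quotas: Farrow 4.397, Harke 7.061, Galen 7.542.
Rounding down gives 4, 7, 7 = 18 seats, so the divisor must be adjusted.
With modified divisor 37300: modified quotas Farrow 4.815, Harke 7.732, Galen 8.259.
Rounding down: Farrow 4, Harke 7, Galen 8 (total 19).
Galen receives 8.

8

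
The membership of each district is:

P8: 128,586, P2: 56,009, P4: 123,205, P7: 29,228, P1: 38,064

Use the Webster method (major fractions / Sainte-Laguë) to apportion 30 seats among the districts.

P8 10, P2 5, P4 10, P7 2, P1 3

Standard divisor 375092/30 ≈ 12503.067; standard quotas: P8 10.284, P2 4.480, P4 9.854, P7 2.338, P1 3.044.
Rounding to the nearest integer gives 10, 4, 10, 2, 3 = 29 seats, so the divisor must be adjusted.
With modified divisor 12300: modified quotas P8 10.454, P2 4.554, P4 10.017, P7 2.376, P1 3.095.
Rounding to the nearest integer: P8 10, P2 5, P4 10, P7 2, P1 3 (total 30).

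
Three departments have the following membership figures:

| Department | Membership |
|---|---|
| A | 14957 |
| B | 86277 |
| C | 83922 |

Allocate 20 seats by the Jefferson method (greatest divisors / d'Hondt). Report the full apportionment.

Standard divisor 185156/20 ≈ 9257.8; standard quotas: A 1.616, B 9.319, C 9.065.
Rounding down gives 1, 9, 9 = 19 seats, so the divisor must be adjusted.
With modified divisor 8500: modified quotas A 1.760, B 10.150, C 9.873.
Rounding down: A 1, B 10, C 9 (total 20).

A 1, B 10, C 9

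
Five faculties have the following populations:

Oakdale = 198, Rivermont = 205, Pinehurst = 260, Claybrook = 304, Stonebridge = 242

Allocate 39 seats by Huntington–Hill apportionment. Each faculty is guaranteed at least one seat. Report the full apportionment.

Oakdale 6, Rivermont 7, Pinehurst 8, Claybrook 10, Stonebridge 8

With divisor 31: modified quotas Oakdale 6.387, Rivermont 6.613, Pinehurst 8.387, Claybrook 9.806, Stonebridge 7.806.
Geometric-mean thresholds: Oakdale √(6·7)=6.481, Rivermont √(6·7)=6.481, Pinehurst √(8·9)=8.485, Claybrook √(9·10)=9.487, Stonebridge √(7·8)=7.483.
Each quota rounded against its threshold gives Oakdale 6, Rivermont 7, Pinehurst 8, Claybrook 10, Stonebridge 8 (total 39).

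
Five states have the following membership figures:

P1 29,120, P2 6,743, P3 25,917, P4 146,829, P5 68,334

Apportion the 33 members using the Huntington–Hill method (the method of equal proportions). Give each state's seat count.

P1 4, P2 1, P3 3, P4 17, P5 8

With divisor 8400: modified quotas P1 3.467, P2 0.803, P3 3.085, P4 17.480, P5 8.135.
Geometric-mean thresholds: P1 √(3·4)=3.464, P2 (min 1), P3 √(3·4)=3.464, P4 √(17·18)=17.493, P5 √(8·9)=8.485.
Each quota rounded against its threshold gives P1 4, P2 1, P3 3, P4 17, P5 8 (total 33).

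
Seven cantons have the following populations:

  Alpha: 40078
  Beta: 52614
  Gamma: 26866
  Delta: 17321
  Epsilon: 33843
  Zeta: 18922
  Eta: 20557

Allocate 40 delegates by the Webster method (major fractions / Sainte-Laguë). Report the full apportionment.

Alpha=8; Beta=10; Gamma=5; Delta=3; Epsilon=6; Zeta=4; Eta=4

Standard divisor 210201/40 ≈ 5255.025; standard quotas: Alpha 7.627, Beta 10.012, Gamma 5.112, Delta 3.296, Epsilon 6.440, Zeta 3.601, Eta 3.912.
Rounding to the nearest integer gives Alpha 8, Beta 10, Gamma 5, Delta 3, Epsilon 6, Zeta 4, Eta 4 — total 40, matching the house size, so no adjustment is needed.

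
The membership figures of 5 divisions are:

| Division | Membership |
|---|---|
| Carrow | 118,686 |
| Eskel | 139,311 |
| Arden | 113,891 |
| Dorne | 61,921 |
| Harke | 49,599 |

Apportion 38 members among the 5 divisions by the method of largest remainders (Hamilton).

Carrow 9; Eskel 11; Arden 9; Dorne 5; Harke 4

The standard divisor is 483408/38 ≈ 12721.263.
Standard quotas: Carrow 9.3297, Eskel 10.9510, Arden 8.9528, Dorne 4.8675, Harke 3.8989.
Lower quotas: Carrow 9, Eskel 10, Arden 8, Dorne 4, Harke 3 (sum 34, leaving 4 seats).
Remainders in descending order: Arden 0.9528, Eskel 0.9510, Harke 0.8989, Dorne 0.8675, Carrow 0.3297.
The surplus seats go to Arden, Eskel, Harke, Dorne.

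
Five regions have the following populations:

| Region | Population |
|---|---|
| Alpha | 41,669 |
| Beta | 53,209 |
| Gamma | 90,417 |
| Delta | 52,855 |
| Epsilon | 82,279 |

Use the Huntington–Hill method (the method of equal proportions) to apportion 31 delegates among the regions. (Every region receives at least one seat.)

Alpha: 4, Beta: 5, Gamma: 9, Delta: 5, Epsilon: 8

With divisor 10185: modified quotas Alpha 4.091, Beta 5.224, Gamma 8.877, Delta 5.189, Epsilon 8.078.
Geometric-mean thresholds: Alpha √(4·5)=4.472, Beta √(5·6)=5.477, Gamma √(8·9)=8.485, Delta √(5·6)=5.477, Epsilon √(8·9)=8.485.
Each quota rounded against its threshold gives Alpha 4, Beta 5, Gamma 9, Delta 5, Epsilon 8 (total 31).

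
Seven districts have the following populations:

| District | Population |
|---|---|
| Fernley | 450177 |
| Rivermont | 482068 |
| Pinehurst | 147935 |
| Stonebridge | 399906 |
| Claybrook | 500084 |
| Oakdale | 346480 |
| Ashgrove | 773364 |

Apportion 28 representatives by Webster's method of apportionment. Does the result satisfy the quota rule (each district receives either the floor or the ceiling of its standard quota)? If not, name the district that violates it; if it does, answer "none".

Standard quotas: Fernley 4.066, Rivermont 4.354, Pinehurst 1.336, Stonebridge 3.612, Claybrook 4.517, Oakdale 3.129, Ashgrove 6.985.
Webster allocation: Fernley 4, Rivermont 4, Pinehurst 1, Stonebridge 4, Claybrook 5, Oakdale 3, Ashgrove 7.
Every allocation lies between the lower and upper quota.

none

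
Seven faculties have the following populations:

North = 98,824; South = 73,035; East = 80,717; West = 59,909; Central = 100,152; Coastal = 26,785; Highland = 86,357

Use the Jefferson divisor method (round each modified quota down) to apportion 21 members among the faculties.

North 4, South 3, East 3, West 2, Central 4, Coastal 1, Highland 4

Standard divisor 525779/21 ≈ 25037.095; standard quotas: North 3.947, South 2.917, East 3.224, West 2.393, Central 4.000, Coastal 1.070, Highland 3.449.
Rounding down gives 3, 2, 3, 2, 4, 1, 3 = 18 seats, so the divisor must be adjusted.
With modified divisor 20900: modified quotas North 4.728, South 3.494, East 3.862, West 2.866, Central 4.792, Coastal 1.282, Highland 4.132.
Rounding down: North 4, South 3, East 3, West 2, Central 4, Coastal 1, Highland 4 (total 21).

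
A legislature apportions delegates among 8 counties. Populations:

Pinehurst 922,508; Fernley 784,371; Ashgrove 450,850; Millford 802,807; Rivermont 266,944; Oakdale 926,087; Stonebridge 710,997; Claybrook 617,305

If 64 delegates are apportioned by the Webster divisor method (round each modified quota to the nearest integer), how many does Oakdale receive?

Standard divisor 5481869/64 ≈ 85654.203; standard quotas: Pinehurst 10.770, Fernley 9.157, Ashgrove 5.264, Millford 9.373, Rivermont 3.117, Oakdale 10.812, Stonebridge 8.301, Claybrook 7.207.
Rounding to the nearest integer gives 11, 9, 5, 9, 3, 11, 8, 7 = 63 seats, so the divisor must be adjusted.
With modified divisor 84100: modified quotas Pinehurst 10.969, Fernley 9.327, Ashgrove 5.361, Millford 9.546, Rivermont 3.174, Oakdale 11.012, Stonebridge 8.454, Claybrook 7.340.
Rounding to the nearest integer: Pinehurst 11, Fernley 9, Ashgrove 5, Millford 10, Rivermont 3, Oakdale 11, Stonebridge 8, Claybrook 7 (total 64).
Oakdale receives 11.

11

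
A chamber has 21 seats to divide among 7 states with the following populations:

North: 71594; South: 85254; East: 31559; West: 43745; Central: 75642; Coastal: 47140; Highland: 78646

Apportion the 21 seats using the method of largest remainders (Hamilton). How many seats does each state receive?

The standard divisor is 433580/21 ≈ 20646.667.
Standard quotas: North 3.4676, South 4.1292, East 1.5285, West 2.1187, Central 3.6636, Coastal 2.2832, Highland 3.8091.
Lower quotas: North 3, South 4, East 1, West 2, Central 3, Coastal 2, Highland 3 (sum 18, leaving 3 seats).
Remainders in descending order: Highland 0.8091, Central 0.6636, East 0.5285, North 0.4676, Coastal 0.2832, South 0.1292, West 0.1187.
Largest remainders: Highland, Central, East receive the extra seats.

North: 3, South: 4, East: 2, West: 2, Central: 4, Coastal: 2, Highland: 4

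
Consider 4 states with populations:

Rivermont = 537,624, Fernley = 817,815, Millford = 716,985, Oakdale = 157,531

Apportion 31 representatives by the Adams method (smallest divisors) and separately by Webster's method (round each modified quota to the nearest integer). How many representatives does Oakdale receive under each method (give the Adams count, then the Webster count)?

3 and 2

Adams: Rivermont 7, Fernley 11, Millford 10, Oakdale 3.
Webster: Rivermont 8, Fernley 11, Millford 10, Oakdale 2.
Oakdale gets 3 under Adams and 2 under Webster.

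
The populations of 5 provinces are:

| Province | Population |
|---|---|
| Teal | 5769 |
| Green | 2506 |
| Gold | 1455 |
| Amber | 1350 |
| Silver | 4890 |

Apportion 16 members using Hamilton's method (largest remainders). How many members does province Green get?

3

Standard divisor: 15970 ÷ 16 ≈ 998.125.
Standard quotas: Teal 5.7798, Green 2.5107, Gold 1.4577, Amber 1.3525, Silver 4.8992.
Lower quotas: Teal 5, Green 2, Gold 1, Amber 1, Silver 4 (sum 13, leaving 3 seats).
Remainders in descending order: Silver 0.8992, Teal 0.7798, Green 0.5107, Gold 0.4577, Amber 0.3525.
Largest remainders: Silver, Teal, Green receive the extra seats.
Green receives 3.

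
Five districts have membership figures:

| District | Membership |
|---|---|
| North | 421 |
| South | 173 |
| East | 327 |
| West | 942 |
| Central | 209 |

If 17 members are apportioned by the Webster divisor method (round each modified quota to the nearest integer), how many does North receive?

Standard divisor 2072/17 ≈ 121.882; standard quotas: North 3.454, South 1.419, East 2.683, West 7.729, Central 1.715.
Rounding to the nearest integer gives North 3, South 1, East 3, West 8, Central 2 — total 17, matching the house size, so no adjustment is needed.
North receives 3.

3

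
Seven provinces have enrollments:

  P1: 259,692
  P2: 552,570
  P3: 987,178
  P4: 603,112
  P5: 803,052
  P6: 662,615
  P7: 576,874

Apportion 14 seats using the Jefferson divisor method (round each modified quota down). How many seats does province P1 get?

0

Standard divisor 4445093/14 ≈ 317506.643; standard quotas: P1 0.818, P2 1.740, P3 3.109, P4 1.900, P5 2.529, P6 2.087, P7 1.817.
Rounding down gives 0, 1, 3, 1, 2, 2, 1 = 10 seats, so the divisor must be adjusted.
With modified divisor 265286: modified quotas P1 0.979, P2 2.083, P3 3.721, P4 2.273, P5 3.027, P6 2.498, P7 2.175.
Rounding down: P1 0, P2 2, P3 3, P4 2, P5 3, P6 2, P7 2 (total 14).
P1 receives 0.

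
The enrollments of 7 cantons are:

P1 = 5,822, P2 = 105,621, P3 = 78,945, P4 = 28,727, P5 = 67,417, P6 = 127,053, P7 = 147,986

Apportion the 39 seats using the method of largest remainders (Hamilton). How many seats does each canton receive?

P1=0; P2=7; P3=6; P4=2; P5=5; P6=9; P7=10

The standard divisor is 561571/39 ≈ 14399.256.
Standard quotas: P1 0.4043, P2 7.3352, P3 5.4826, P4 1.9950, P5 4.6820, P6 8.8236, P7 10.2773.
Lower quotas: P1 0, P2 7, P3 5, P4 1, P5 4, P6 8, P7 10 (sum 35, leaving 4 seats).
Remainders in descending order: P4 0.9950, P6 0.8236, P5 0.6820, P3 0.4826, P1 0.4043, P2 0.3352, P7 0.2773.
Largest remainders: P4, P6, P5, P3 receive the extra seats.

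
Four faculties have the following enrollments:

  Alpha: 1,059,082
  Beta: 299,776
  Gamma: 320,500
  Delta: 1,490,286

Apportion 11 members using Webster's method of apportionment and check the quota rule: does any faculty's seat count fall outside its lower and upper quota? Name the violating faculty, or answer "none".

none

Standard quotas: Alpha 3.675, Beta 1.040, Gamma 1.112, Delta 5.172.
Webster allocation: Alpha 4, Beta 1, Gamma 1, Delta 5.
Every allocation lies between the lower and upper quota.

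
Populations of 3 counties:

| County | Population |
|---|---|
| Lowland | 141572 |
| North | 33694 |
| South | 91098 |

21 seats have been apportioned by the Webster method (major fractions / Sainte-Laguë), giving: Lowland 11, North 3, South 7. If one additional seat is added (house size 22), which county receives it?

Lowland

Priority for the next seat is population ÷ (current seats + 0.5).
Priorities: Lowland 12310.609, North 9626.857, South 12146.400.
Highest priority: Lowland.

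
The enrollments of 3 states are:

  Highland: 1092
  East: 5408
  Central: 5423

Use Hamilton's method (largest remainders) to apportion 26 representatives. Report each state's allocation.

Highland 2, East 12, Central 12

The standard divisor is 11923/26 ≈ 458.577.
Standard quotas: Highland 2.3813, East 11.7930, Central 11.8257.
Lower quotas: Highland 2, East 11, Central 11 (sum 24, leaving 2 seats).
Remainders in descending order: Central 0.8257, East 0.7930, Highland 0.3813.
The surplus seats go to Central, East.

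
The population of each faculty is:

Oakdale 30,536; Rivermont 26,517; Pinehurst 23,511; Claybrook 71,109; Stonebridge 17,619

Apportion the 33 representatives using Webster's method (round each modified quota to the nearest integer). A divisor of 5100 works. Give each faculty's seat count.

Oakdale 6, Rivermont 5, Pinehurst 5, Claybrook 14, Stonebridge 3

With modified divisor 5100: modified quotas Oakdale 5.987, Rivermont 5.199, Pinehurst 4.610, Claybrook 13.943, Stonebridge 3.455.
Rounding to the nearest integer: Oakdale 6, Rivermont 5, Pinehurst 5, Claybrook 14, Stonebridge 3 (total 33).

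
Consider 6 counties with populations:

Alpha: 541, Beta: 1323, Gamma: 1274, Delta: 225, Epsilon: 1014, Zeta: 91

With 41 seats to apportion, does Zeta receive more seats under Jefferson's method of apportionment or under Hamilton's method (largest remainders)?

Jefferson: Alpha 5, Beta 13, Gamma 12, Delta 2, Epsilon 9, Zeta 0.
Hamilton: Alpha 5, Beta 12, Gamma 12, Delta 2, Epsilon 9, Zeta 1.
Zeta gets 0 under Jefferson and 1 under Hamilton.

Hamilton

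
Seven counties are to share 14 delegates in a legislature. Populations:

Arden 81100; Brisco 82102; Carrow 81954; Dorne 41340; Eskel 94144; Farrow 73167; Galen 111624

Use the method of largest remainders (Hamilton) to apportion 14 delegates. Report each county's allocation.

Standard divisor: 565431 ÷ 14 ≈ 40387.929.
Standard quotas: Arden 2.0080, Brisco 2.0328, Carrow 2.0292, Dorne 1.0236, Eskel 2.3310, Farrow 1.8116, Galen 2.7638.
Lower quotas: Arden 2, Brisco 2, Carrow 2, Dorne 1, Eskel 2, Farrow 1, Galen 2 (sum 12, leaving 2 seats).
Remainders in descending order: Farrow 0.8116, Galen 0.7638, Eskel 0.3310, Brisco 0.0328, Carrow 0.0292, Dorne 0.0236, Arden 0.0080.
The surplus seats go to Farrow, Galen.

Arden=2; Brisco=2; Carrow=2; Dorne=1; Eskel=2; Farrow=2; Galen=3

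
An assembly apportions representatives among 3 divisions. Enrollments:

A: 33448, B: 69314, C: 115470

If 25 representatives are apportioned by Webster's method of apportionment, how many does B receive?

8

Standard divisor 218232/25 ≈ 8729.28; standard quotas: A 3.832, B 7.940, C 13.228.
Rounding to the nearest integer gives A 4, B 8, C 13 — total 25, matching the house size, so no adjustment is needed.
B receives 8.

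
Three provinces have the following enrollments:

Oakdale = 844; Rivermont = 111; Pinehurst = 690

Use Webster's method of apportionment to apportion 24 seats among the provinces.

Standard divisor 1645/24 ≈ 68.542; standard quotas: Oakdale 12.314, Rivermont 1.619, Pinehurst 10.067.
Rounding to the nearest integer gives Oakdale 12, Rivermont 2, Pinehurst 10 — total 24, matching the house size, so no adjustment is needed.

Oakdale: 12, Rivermont: 2, Pinehurst: 10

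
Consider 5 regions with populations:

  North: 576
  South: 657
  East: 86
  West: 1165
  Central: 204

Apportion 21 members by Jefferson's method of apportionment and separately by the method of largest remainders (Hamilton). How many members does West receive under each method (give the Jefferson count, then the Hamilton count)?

Jefferson: North 5, South 5, East 0, West 10, Central 1.
Hamilton: North 4, South 5, East 1, West 9, Central 2.
West gets 10 under Jefferson and 9 under Hamilton.

10 and 9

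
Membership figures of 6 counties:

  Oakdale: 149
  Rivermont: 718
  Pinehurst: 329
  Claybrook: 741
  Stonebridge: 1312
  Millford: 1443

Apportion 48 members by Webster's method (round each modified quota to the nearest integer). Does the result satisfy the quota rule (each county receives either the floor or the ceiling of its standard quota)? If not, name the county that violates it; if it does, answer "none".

none

Standard quotas: Oakdale 1.524, Rivermont 7.345, Pinehurst 3.366, Claybrook 7.581, Stonebridge 13.422, Millford 14.762.
Webster allocation: Oakdale 2, Rivermont 7, Pinehurst 3, Claybrook 8, Stonebridge 13, Millford 15.
Every allocation lies between the lower and upper quota.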